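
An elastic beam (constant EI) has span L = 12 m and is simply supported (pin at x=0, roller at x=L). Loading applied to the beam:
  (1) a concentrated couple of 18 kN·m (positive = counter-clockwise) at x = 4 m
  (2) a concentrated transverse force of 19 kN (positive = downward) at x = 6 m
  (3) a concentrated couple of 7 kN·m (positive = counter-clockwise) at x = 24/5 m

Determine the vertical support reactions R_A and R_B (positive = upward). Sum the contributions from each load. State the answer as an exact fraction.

R_A = 139/12 kN, R_B = 89/12 kN

Load 1 — applied couple M₀=18 kN·m at a=4 m (b=L-a=8):
  R_A = M₀/L = 18/12 = 3/2 kN
  R_B = -M₀/L = -18/12 = -3/2 kN
Load 2 — point force P=19 kN at a=6 m (b=L-a=6):
  R_A = Pb/L = 19·6/12 = 19/2 kN
  R_B = Pa/L = 19·6/12 = 19/2 kN
Load 3 — applied couple M₀=7 kN·m at a=24/5 m (b=L-a=36/5):
  R_A = M₀/L = 7/12 kN
  R_B = -M₀/L = -7/12 kN
Superposition: R_A = 139/12 kN, R_B = 89/12 kN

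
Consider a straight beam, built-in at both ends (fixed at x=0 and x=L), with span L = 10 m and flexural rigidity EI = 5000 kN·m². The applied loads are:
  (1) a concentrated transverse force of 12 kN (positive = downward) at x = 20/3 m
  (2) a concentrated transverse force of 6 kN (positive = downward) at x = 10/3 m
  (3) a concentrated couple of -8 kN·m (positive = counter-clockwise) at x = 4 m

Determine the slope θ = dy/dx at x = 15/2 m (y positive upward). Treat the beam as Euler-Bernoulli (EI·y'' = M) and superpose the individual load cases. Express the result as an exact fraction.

θ(15/2) = 1543/300000 rad

Load 1 — point force P=12 kN at a=20/3 m (b=L-a=10/3):
  θ_1 = Pa²(L-x)(2bL-(3b+a)(L-x))/(2L³EI)  [x>a] = 12·(20/3)²·(10-(15/2))·(2·(10/3)·10-(3·(10/3)+(20/3))·(10-(15/2)))/(2·10³·5000) = 1/300 rad
Load 2 — point force P=6 kN at a=10/3 m (b=L-a=20/3):
  θ_2 = Pa²(L-x)(2bL-(3b+a)(L-x))/(2L³EI)  [x>a] = 6·(10/3)²·(10-(15/2))·(2·(20/3)·10-(3·(20/3)+(10/3))·(10-(15/2)))/(2·10³·5000) = 1/800 rad
Load 3 — applied couple M₀=-8 kN·m at a=4 m (b=L-a=6):
  θ_3 = (R_Ax²/2 - M_Ax - M₀(x-a))/EI  [x>a] with R_A=-144/125, M_A=-24/25 = ((-144/125)·(15/2)²/2 - (-24/25)·(15/2) - (-8)·((15/2)-4))/5000 = 7/12500 rad
Superposition: θ = Σ θ_i = 1543/300000 rad ≈ 0.005143 rad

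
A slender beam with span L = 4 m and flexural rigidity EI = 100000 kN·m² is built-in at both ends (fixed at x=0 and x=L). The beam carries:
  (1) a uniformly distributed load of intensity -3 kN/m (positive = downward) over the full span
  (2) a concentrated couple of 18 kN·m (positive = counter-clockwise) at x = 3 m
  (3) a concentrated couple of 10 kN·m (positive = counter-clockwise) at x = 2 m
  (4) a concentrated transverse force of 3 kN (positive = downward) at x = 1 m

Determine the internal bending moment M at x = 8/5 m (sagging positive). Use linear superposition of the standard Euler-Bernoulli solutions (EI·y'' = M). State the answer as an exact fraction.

M(8/5) = 1911/400 kN·m

Load 1 — uniform load w=-3 kN/m over full span:
  M_1 = wLx/2 - wL²/12 - wx²/2 = (-3)·4·(8/5)/2 - (-3)·4²/12 - (-3)·(8/5)²/2 = -44/25 kN·m
Load 2 — applied couple M₀=18 kN·m at a=3 m (b=L-a=1):
  M_2 = R_Ax - M_A  [x≤a] with R_A=81/16, M_A=45/8 = (81/16)·(8/5) - (45/8) = 99/40 kN·m
Load 3 — applied couple M₀=10 kN·m at a=2 m (b=L-a=2):
  M_3 = R_Ax - M_A  [x≤a] with R_A=15/4, M_A=5/2 = (15/4)·(8/5) - (5/2) = 7/2 kN·m
Load 4 — point force P=3 kN at a=1 m (b=L-a=3):
  M_4 = Pa²(a+3b)(L-x)/L³ - Pa²b/L²  [x>a] = 3·1²·(1+3·3)·(4-(8/5))/4³ - 3·1²·3/4² = 9/16 kN·m
Superposition: M = Σ M_i = 1911/400 kN·m ≈ 4.777500 kN·m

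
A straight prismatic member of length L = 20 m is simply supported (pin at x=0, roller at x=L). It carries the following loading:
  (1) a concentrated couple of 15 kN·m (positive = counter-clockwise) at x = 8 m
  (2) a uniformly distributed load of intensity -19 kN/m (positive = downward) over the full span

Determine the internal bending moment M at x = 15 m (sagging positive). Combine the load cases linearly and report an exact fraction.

M(15) = -2865/4 kN·m

Load 1 — applied couple M₀=15 kN·m at a=8 m (b=L-a=12):
  M_1 = M₀x/L - M₀  [x>a] = 15·15/20 - 15 = -15/4 kN·m
Load 2 — uniform load w=-19 kN/m over full span:
  M_2 = wx(L-x)/2 = (-19)·15·(20-15)/2 = -1425/2 kN·m
Superposition: M = Σ M_i = -2865/4 kN·m ≈ -716.250000 kN·m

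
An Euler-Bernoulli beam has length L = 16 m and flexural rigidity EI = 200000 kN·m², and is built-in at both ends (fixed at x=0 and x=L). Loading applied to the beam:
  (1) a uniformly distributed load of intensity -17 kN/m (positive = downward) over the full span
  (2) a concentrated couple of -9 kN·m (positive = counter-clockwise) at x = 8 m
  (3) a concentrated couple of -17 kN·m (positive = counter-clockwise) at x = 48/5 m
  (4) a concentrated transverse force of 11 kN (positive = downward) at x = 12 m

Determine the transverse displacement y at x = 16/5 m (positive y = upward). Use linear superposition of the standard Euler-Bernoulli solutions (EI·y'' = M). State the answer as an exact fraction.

y(16/5) = 57712/9765625 m

Load 1 — uniform load w=-17 kN/m over full span:
  y_1 = -wx²(L-x)²/(24EI) = -(-17)·(16/5)²·(16-(16/5))²/(24·200000) = 34816/5859375 m
Load 2 — applied couple M₀=-9 kN·m at a=8 m (b=L-a=8):
  y_2 = (R_Ax³/6 - M_Ax²/2)/EI  [x≤a] with R_A=-27/32, M_A=-9/4 = ((-27/32)·(16/5)³/6 - (-9/4)·(16/5)²/2)/200000 = 27/781250 m
Load 3 — applied couple M₀=-17 kN·m at a=48/5 m (b=L-a=32/5):
  y_3 = (R_Ax³/6 - M_Ax²/2)/EI  [x≤a] with R_A=-153/100, M_A=-136/25 = ((-153/100)·(16/5)³/6 - (-136/25)·(16/5)²/2)/200000 = 952/9765625 m
Load 4 — point force P=11 kN at a=12 m (b=L-a=4):
  y_4 = -Pb²x²(3aL-(3a+b)x)/(6L³EI)  [x≤a] = -11·4²·(16/5)²·(3·12·16-(3·12+4)·(16/5))/(6·16³·200000) = -77/468750 m
Superposition: y = Σ y_i = 57712/9765625 m ≈ 0.005910 m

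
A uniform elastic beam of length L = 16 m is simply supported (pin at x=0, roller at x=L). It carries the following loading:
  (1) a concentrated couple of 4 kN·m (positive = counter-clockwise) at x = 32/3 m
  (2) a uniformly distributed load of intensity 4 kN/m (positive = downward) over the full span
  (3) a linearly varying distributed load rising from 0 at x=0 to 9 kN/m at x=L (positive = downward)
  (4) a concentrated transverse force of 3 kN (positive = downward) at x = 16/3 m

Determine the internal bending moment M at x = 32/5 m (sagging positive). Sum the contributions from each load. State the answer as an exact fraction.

M(32/5) = 32888/125 kN·m

Load 1 — applied couple M₀=4 kN·m at a=32/3 m (b=L-a=16/3):
  M_1 = M₀x/L  [x≤a] = 4·(32/5)/16 = 8/5 kN·m
Load 2 — uniform load w=4 kN/m over full span:
  M_2 = wx(L-x)/2 = 4·(32/5)·(16-(32/5))/2 = 3072/25 kN·m
Load 3 — triangular load w₀=9 kN/m (0→w₀ over full span):
  M_3 = w₀Lx/6 - w₀x³/(6L) = 9·16·(32/5)/6 - 9·(32/5)³/(6·16) = 16128/125 kN·m
Load 4 — point force P=3 kN at a=16/3 m (b=L-a=32/3):
  M_4 = Pa(L-x)/L  [x>a] = 3·(16/3)·(16-(32/5))/16 = 48/5 kN·m
Superposition: M = Σ M_i = 32888/125 kN·m ≈ 263.104000 kN·m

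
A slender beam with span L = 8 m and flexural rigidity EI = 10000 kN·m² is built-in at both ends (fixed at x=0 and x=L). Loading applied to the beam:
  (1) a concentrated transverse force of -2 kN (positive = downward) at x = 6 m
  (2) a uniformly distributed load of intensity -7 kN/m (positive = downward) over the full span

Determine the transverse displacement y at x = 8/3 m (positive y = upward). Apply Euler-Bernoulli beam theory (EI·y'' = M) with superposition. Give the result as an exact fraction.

Load 1 — point force P=-2 kN at a=6 m (b=L-a=2):
  y_1 = -Pb²x²(3aL-(3a+b)x)/(6L³EI)  [x≤a] = -(-2)·2²·(8/3)²·(3·6·8-(3·6+2)·(8/3))/(6·8³·10000) = 17/101250 m
Load 2 — uniform load w=-7 kN/m over full span:
  y_2 = -wx²(L-x)²/(24EI) = -(-7)·(8/3)²·(8-(8/3))²/(24·10000) = 896/151875 m
Superposition: y = Σ y_i = 1843/303750 m ≈ 0.006067 m

y(8/3) = 1843/303750 m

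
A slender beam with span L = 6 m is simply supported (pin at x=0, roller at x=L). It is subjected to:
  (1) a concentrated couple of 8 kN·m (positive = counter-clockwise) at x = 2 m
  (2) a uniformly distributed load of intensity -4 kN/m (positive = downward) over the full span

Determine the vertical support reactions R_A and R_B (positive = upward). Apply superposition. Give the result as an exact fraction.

Load 1 — applied couple M₀=8 kN·m at a=2 m (b=L-a=4):
  R_A = M₀/L = 8/6 = 4/3 kN
  R_B = -M₀/L = -8/6 = -4/3 kN
Load 2 — uniform load w=-4 kN/m over full span:
  R_A = wL/2 = (-4)·6/2 = -12 kN
  R_B = wL/2 = (-4)·6/2 = -12 kN
Superposition: R_A = -32/3 kN, R_B = -40/3 kN

R_A = -32/3 kN, R_B = -40/3 kN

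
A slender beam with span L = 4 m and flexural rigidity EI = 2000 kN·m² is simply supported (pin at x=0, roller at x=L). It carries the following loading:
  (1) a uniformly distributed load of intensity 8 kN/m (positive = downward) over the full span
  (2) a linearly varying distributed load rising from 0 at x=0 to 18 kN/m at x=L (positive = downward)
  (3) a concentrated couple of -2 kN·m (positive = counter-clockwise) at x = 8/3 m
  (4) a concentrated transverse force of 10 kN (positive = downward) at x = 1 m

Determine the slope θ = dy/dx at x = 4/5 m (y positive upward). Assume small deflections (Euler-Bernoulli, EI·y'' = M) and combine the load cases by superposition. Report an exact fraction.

Load 1 — uniform load w=8 kN/m over full span:
  θ_1 = -w(L³-6Lx²+4x³)/(24EI) = -8·(4³-6·4·(4/5)²+4·(4/5)³)/(24·2000) = -132/15625 rad
Load 2 — triangular load w₀=18 kN/m (0→w₀ over full span):
  θ_2 = -w₀(7L⁴-30L²x²+15x⁴)/(360LEI) = -18·(7·4⁴-30·4²·(4/5)²+15·(4/5)⁴)/(360·4·2000) = -728/78125 rad
Load 3 — applied couple M₀=-2 kN·m at a=8/3 m (b=L-a=4/3):
  θ_3 = (M₀x²/(2L)+C₁)/EI  [x≤a] with C₁=M₀(3b²-L²)/(6L)=8/9 = ((-2)·(4/5)²/(2·4)+(8/9))/2000 = 41/112500 rad
Load 4 — point force P=10 kN at a=1 m (b=L-a=3):
  θ_4 = -Pb(L²-b²-3x²)/(6LEI)  [x≤a] = -10·3·(4²-3²-3·(4/5)²)/(6·4·2000) = -127/40000 rad
Superposition: θ = Σ θ_i = -925963/45000000 rad ≈ -0.020577 rad

θ(4/5) = -925963/45000000 rad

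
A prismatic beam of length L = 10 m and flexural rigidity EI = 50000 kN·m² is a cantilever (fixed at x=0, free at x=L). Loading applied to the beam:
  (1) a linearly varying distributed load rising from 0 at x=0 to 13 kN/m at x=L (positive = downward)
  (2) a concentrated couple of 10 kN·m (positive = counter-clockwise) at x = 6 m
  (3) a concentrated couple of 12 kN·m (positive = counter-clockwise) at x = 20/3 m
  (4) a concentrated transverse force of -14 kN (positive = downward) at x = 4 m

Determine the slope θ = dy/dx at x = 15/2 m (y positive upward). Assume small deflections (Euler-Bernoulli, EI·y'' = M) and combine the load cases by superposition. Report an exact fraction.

θ(15/2) = -343363/12800000 rad

Load 1 — triangular load w₀=13 kN/m (0→w₀ over full span):
  θ_1 = (w₀Lx²/4-w₀L²x/3-w₀x⁴/(24L))/EI = (13·10·(15/2)²/4-13·10²·(15/2)/3-13·(15/2)⁴/(24·10))/50000 = -3263/102400 rad
Load 2 — applied couple M₀=10 kN·m at a=6 m (b=L-a=4):
  θ_2 = M₀a/EI  [x>a] = 10·6/50000 = 3/2500 rad
Load 3 — applied couple M₀=12 kN·m at a=20/3 m (b=L-a=10/3):
  θ_3 = M₀a/EI  [x>a] = 12·(20/3)/50000 = 1/625 rad
Load 4 — point force P=-14 kN at a=4 m (b=L-a=6):
  θ_4 = -Pa²/(2EI)  [x>a] = -(-14)·4²/(2·50000) = 7/3125 rad
Superposition: θ = Σ θ_i = -343363/12800000 rad ≈ -0.026825 rad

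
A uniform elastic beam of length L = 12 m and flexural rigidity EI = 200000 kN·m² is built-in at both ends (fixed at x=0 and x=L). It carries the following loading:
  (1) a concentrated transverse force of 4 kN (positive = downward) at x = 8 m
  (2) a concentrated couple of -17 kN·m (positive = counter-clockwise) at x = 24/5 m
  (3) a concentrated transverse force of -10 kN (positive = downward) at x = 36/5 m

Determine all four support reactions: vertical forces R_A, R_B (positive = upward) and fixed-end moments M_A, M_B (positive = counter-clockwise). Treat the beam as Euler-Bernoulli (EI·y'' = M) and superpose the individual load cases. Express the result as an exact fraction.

R_A = -3053/675 kN, M_A = -2251/225 kN·m, R_B = -997/675 kN, M_B = 1064/225 kN·m

Load 1 — point force P=4 kN at a=8 m (b=L-a=4):
  R_A = Pb²(3a+b)/L³ = 4·4²·(3·8+4)/12³ = 28/27 kN
  M_A = Pab²/L² = 4·8·4²/12² = 32/9 kN·m
  R_B = Pa²(a+3b)/L³ = 4·8²·(8+3·4)/12³ = 80/27 kN
  M_B = -Pa²b/L² = -4·8²·4/12² = -64/9 kN·m
Load 2 — applied couple M₀=-17 kN·m at a=24/5 m (b=L-a=36/5):
  R_A = 6M₀ab/L³ = 6·(-17)·(24/5)·(36/5)/12³ = -51/25 kN
  M_A = M₀b(2a-b)/L² = (-17)·(36/5)·(2·(24/5)-(36/5))/12² = -51/25 kN·m
  R_B = -6M₀ab/L³ = -6·(-17)·(24/5)·(36/5)/12³ = 51/25 kN
  M_B = M₀a(2b-a)/L² = (-17)·(24/5)·(2·(36/5)-(24/5))/12² = -136/25 kN·m
Load 3 — point force P=-10 kN at a=36/5 m (b=L-a=24/5):
  R_A = Pb²(3a+b)/L³ = (-10)·(24/5)²·(3·(36/5)+(24/5))/12³ = -88/25 kN
  M_A = Pab²/L² = (-10)·(36/5)·(24/5)²/12² = -288/25 kN·m
  R_B = Pa²(a+3b)/L³ = (-10)·(36/5)²·((36/5)+3·(24/5))/12³ = -162/25 kN
  M_B = -Pa²b/L² = -(-10)·(36/5)²·(24/5)/12² = 432/25 kN·m
Superposition: R_A = -3053/675 kN, M_A = -2251/225 kN·m, R_B = -997/675 kN, M_B = 1064/225 kN·m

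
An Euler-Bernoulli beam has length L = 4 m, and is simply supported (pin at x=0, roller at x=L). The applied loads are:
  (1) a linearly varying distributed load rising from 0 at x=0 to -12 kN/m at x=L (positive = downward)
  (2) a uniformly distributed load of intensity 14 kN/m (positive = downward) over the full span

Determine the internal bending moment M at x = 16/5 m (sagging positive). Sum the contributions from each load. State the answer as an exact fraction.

M(16/5) = 1088/125 kN·m

Load 1 — triangular load w₀=-12 kN/m (0→w₀ over full span):
  M_1 = w₀Lx/6 - w₀x³/(6L) = (-12)·4·(16/5)/6 - (-12)·(16/5)³/(6·4) = -1152/125 kN·m
Load 2 — uniform load w=14 kN/m over full span:
  M_2 = wx(L-x)/2 = 14·(16/5)·(4-(16/5))/2 = 448/25 kN·m
Superposition: M = Σ M_i = 1088/125 kN·m ≈ 8.704000 kN·m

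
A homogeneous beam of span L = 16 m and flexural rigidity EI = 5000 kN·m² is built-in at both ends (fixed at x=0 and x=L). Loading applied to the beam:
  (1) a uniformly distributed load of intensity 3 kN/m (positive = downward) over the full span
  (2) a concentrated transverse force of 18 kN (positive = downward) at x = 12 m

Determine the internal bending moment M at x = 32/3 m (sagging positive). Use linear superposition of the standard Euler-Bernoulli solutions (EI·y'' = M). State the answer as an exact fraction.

M(32/3) = 227/6 kN·m

Load 1 — uniform load w=3 kN/m over full span:
  M_1 = wLx/2 - wL²/12 - wx²/2 = 3·16·(32/3)/2 - 3·16²/12 - 3·(32/3)²/2 = 64/3 kN·m
Load 2 — point force P=18 kN at a=12 m (b=L-a=4):
  M_2 = Pb²(3a+b)x/L³ - Pab²/L²  [x≤a] = 18·4²·(3·12+4)·(32/3)/16³ - 18·12·4²/16² = 33/2 kN·m
Superposition: M = Σ M_i = 227/6 kN·m ≈ 37.833333 kN·m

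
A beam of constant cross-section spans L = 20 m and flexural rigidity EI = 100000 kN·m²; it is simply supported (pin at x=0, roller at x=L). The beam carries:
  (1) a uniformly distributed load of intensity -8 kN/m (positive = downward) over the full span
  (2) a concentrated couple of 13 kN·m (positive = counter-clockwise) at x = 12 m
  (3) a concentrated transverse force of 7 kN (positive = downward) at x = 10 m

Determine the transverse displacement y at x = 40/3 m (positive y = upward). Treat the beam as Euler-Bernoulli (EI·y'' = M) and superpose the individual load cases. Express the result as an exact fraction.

y(40/3) = 816271/6075000 m

Load 1 — uniform load w=-8 kN/m over full span:
  y_1 = -wx(L³-2Lx²+x³)/(24EI) = -(-8)·(40/3)·(20³-2·20·(40/3)²+(40/3)³)/(24·100000) = 176/1215 m
Load 2 — applied couple M₀=13 kN·m at a=12 m (b=L-a=8):
  y_2 = (M₀x³/(6L)-M₀(x-a)²/2+C₁x)/EI  [x>a] with C₁=M₀(3b²-L²)/(6L)=-338/15 = (13·(40/3)³/(6·20)-13·((40/3)-12)²/2+(-338/15)·(40/3))/100000 = -559/1012500 m
Load 3 — point force P=7 kN at a=10 m (b=L-a=10):
  y_3 = -Pa(L-x)(2Lx-a²-x²)/(6LEI)  [x>a] = -7·10·(20-(40/3))·(2·20·(40/3)-10²-(40/3)²)/(6·20·100000) = -161/16200 m
Superposition: y = Σ y_i = 816271/6075000 m ≈ 0.134366 m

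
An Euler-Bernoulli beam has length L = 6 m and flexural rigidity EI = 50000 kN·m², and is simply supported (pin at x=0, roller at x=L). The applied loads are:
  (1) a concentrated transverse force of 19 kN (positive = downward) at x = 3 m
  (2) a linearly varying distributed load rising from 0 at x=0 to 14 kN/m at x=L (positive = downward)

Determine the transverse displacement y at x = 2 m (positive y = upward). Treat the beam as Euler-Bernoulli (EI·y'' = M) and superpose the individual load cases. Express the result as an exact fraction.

y(2) = -3103/900000 m

Load 1 — point force P=19 kN at a=3 m (b=L-a=3):
  y_1 = -Pbx(L²-b²-x²)/(6LEI)  [x≤a] = -19·3·2·(6²-3²-2²)/(6·6·50000) = -437/300000 m
Load 2 — triangular load w₀=14 kN/m (0→w₀ over full span):
  y_2 = -w₀x(7L⁴-10L²x²+3x⁴)/(360LEI) = -14·2·(7·6⁴-10·6²·2²+3·2⁴)/(360·6·50000) = -56/28125 m
Superposition: y = Σ y_i = -3103/900000 m ≈ -0.003448 m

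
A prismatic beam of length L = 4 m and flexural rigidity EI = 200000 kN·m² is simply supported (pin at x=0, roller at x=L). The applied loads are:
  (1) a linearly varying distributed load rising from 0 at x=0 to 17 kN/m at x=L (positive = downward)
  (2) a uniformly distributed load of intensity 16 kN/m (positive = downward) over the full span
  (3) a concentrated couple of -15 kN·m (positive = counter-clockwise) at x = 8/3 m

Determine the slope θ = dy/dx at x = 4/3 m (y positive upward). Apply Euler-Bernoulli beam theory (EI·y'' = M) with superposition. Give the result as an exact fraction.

θ(4/3) = -17527/121500000 rad

Load 1 — triangular load w₀=17 kN/m (0→w₀ over full span):
  θ_1 = -w₀(7L⁴-30L²x²+15x⁴)/(360LEI) = -17·(7·4⁴-30·4²·(4/3)²+15·(4/3)⁴)/(360·4·200000) = -221/3796875 rad
Load 2 — uniform load w=16 kN/m over full span:
  θ_2 = -w(L³-6Lx²+4x³)/(24EI) = -16·(4³-6·4·(4/3)²+4·(4/3)³)/(24·200000) = -26/253125 rad
Load 3 — applied couple M₀=-15 kN·m at a=8/3 m (b=L-a=4/3):
  θ_3 = (M₀x²/(2L)+C₁)/EI  [x≤a] with C₁=M₀(3b²-L²)/(6L)=20/3 = ((-15)·(4/3)²/(2·4)+(20/3))/200000 = 1/60000 rad
Superposition: θ = Σ θ_i = -17527/121500000 rad ≈ -0.000144 rad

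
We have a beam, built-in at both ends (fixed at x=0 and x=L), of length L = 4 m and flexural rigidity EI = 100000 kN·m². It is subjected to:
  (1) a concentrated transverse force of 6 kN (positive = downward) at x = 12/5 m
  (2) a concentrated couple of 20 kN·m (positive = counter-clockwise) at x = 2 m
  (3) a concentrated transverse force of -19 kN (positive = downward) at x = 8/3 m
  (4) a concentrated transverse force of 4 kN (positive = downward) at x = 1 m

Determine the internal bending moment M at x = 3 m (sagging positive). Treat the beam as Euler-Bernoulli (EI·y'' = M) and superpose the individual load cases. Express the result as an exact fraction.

Load 1 — point force P=6 kN at a=12/5 m (b=L-a=8/5):
  M_1 = Pa²(a+3b)(L-x)/L³ - Pa²b/L²  [x>a] = 6·(12/5)²·((12/5)+3·(8/5))·(4-3)/4³ - 6·(12/5)²·(8/5)/4² = 54/125 kN·m
Load 2 — applied couple M₀=20 kN·m at a=2 m (b=L-a=2):
  M_2 = R_Ax - M_A - M₀  [x>a] with R_A=15/2, M_A=5 = (15/2)·3 - 5 - 20 = -5/2 kN·m
Load 3 — point force P=-19 kN at a=8/3 m (b=L-a=4/3):
  M_3 = Pa²(a+3b)(L-x)/L³ - Pa²b/L²  [x>a] = (-19)·(8/3)²·((8/3)+3·(4/3))·(4-3)/4³ - (-19)·(8/3)²·(4/3)/4² = -76/27 kN·m
Load 4 — point force P=4 kN at a=1 m (b=L-a=3):
  M_4 = Pa²(a+3b)(L-x)/L³ - Pa²b/L²  [x>a] = 4·1²·(1+3·3)·(4-3)/4³ - 4·1²·3/4² = -1/8 kN·m
Superposition: M = Σ M_i = -135211/27000 kN·m ≈ -5.007815 kN·m

M(3) = -135211/27000 kN·m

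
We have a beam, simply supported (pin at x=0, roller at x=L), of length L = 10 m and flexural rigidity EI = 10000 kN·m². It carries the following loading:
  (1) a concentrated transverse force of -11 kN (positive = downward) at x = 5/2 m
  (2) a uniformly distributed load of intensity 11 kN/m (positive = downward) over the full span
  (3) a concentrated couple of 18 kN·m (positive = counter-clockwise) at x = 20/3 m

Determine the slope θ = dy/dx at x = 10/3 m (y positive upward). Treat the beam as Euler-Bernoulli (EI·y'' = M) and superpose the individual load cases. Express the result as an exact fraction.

θ(10/3) = -110179/5184000 rad

Load 1 — point force P=-11 kN at a=5/2 m (b=L-a=15/2):
  θ_1 = -Pa(2L²-6Lx+3x²+a²)/(6LEI)  [x>a] = -(-11)·(5/2)·(2·10²-6·10·(10/3)+3·(10/3)²+(5/2)²)/(6·10·10000) = 209/115200 rad
Load 2 — uniform load w=11 kN/m over full span:
  θ_2 = -w(L³-6Lx²+4x³)/(24EI) = -11·(10³-6·10·(10/3)²+4·(10/3)³)/(24·10000) = -143/6480 rad
Load 3 — applied couple M₀=18 kN·m at a=20/3 m (b=L-a=10/3):
  θ_3 = (M₀x²/(2L)+C₁)/EI  [x≤a] with C₁=M₀(3b²-L²)/(6L)=-20 = (18·(10/3)²/(2·10)+(-20))/10000 = -1/1000 rad
Superposition: θ = Σ θ_i = -110179/5184000 rad ≈ -0.021254 rad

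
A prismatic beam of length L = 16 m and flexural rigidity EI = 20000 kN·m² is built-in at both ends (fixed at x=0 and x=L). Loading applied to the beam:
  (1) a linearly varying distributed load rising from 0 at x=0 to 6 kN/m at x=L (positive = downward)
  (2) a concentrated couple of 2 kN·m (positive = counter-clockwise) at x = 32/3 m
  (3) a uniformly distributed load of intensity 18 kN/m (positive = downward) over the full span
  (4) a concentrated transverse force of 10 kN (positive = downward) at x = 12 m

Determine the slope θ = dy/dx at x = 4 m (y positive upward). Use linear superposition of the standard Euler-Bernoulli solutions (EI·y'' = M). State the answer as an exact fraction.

Load 1 — triangular load w₀=6 kN/m (0→w₀ over full span):
  θ_1 = -w₀(2x(L-x)(L-2x)(x+2L)+x²(L-x)²)/(120LEI) = -6·(2·4·(16-4)·(16-2·4)·(4+2·16)+4²·(16-4)²)/(120·16·20000) = -117/25000 rad
Load 2 — applied couple M₀=2 kN·m at a=32/3 m (b=L-a=16/3):
  θ_2 = (R_Ax²/2 - M_Ax)/EI  [x≤a] with R_A=1/6, M_A=2/3 = ((1/6)·4²/2 - (2/3)·4)/20000 = -1/15000 rad
Load 3 — uniform load w=18 kN/m over full span:
  θ_3 = -wx(L-x)(L-2x)/(12EI) = -18·4·(16-4)·(16-2·4)/(12·20000) = -18/625 rad
Load 4 — point force P=10 kN at a=12 m (b=L-a=4):
  θ_4 = -Pb²x(2aL-(3a+b)x)/(2L³EI)  [x≤a] = -10·4²·4·(2·12·16-(3·12+4)·4)/(2·16³·20000) = -7/8000 rad
Superposition: θ = Σ θ_i = -20653/600000 rad ≈ -0.034422 rad

θ(4) = -20653/600000 rad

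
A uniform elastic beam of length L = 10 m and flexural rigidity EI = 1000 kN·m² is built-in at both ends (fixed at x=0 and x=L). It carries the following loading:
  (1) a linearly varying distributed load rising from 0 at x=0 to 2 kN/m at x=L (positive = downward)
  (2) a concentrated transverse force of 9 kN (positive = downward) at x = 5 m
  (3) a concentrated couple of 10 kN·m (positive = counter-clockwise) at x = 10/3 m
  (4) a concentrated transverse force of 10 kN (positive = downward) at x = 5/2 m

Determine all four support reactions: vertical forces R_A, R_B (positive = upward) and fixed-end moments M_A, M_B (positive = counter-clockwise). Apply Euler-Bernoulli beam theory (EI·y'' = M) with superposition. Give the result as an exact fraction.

R_A = 829/48 kN, M_A = 1535/48 kN·m, R_B = 563/48 kN, M_B = -1085/48 kN·m

Load 1 — triangular load w₀=2 kN/m (0→w₀ over full span):
  R_A = 3w₀L/20 = 3·2·10/20 = 3 kN
  M_A = w₀L²/30 = 2·10²/30 = 20/3 kN·m
  R_B = 7w₀L/20 = 7·2·10/20 = 7 kN
  M_B = -w₀L²/20 = -2·10²/20 = -10 kN·m
Load 2 — point force P=9 kN at a=5 m (b=L-a=5):
  R_A = Pb²(3a+b)/L³ = 9·5²·(3·5+5)/10³ = 9/2 kN
  M_A = Pab²/L² = 9·5·5²/10² = 45/4 kN·m
  R_B = Pa²(a+3b)/L³ = 9·5²·(5+3·5)/10³ = 9/2 kN
  M_B = -Pa²b/L² = -9·5²·5/10² = -45/4 kN·m
Load 3 — applied couple M₀=10 kN·m at a=10/3 m (b=L-a=20/3):
  R_A = 6M₀ab/L³ = 6·10·(10/3)·(20/3)/10³ = 4/3 kN
  M_A = M₀b(2a-b)/L² = 10·(20/3)·(2·(10/3)-(20/3))/10² = 0 kN·m
  R_B = -6M₀ab/L³ = -6·10·(10/3)·(20/3)/10³ = -4/3 kN
  M_B = M₀a(2b-a)/L² = 10·(10/3)·(2·(20/3)-(10/3))/10² = 10/3 kN·m
Load 4 — point force P=10 kN at a=5/2 m (b=L-a=15/2):
  R_A = Pb²(3a+b)/L³ = 10·(15/2)²·(3·(5/2)+(15/2))/10³ = 135/16 kN
  M_A = Pab²/L² = 10·(5/2)·(15/2)²/10² = 225/16 kN·m
  R_B = Pa²(a+3b)/L³ = 10·(5/2)²·((5/2)+3·(15/2))/10³ = 25/16 kN
  M_B = -Pa²b/L² = -10·(5/2)²·(15/2)/10² = -75/16 kN·m
Superposition: R_A = 829/48 kN, M_A = 1535/48 kN·m, R_B = 563/48 kN, M_B = -1085/48 kN·m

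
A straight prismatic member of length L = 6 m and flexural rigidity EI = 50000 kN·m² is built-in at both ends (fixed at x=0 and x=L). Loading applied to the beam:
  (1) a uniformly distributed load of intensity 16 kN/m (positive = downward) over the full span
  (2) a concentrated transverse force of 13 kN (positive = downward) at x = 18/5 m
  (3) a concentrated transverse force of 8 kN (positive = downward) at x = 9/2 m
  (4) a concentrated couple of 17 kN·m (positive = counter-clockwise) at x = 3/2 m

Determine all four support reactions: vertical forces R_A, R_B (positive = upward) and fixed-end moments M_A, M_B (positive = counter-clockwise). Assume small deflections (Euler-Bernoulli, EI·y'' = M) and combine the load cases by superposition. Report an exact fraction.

Load 1 — uniform load w=16 kN/m over full span:
  R_A = wL/2 = 16·6/2 = 48 kN
  M_A = wL²/12 = 16·6²/12 = 48 kN·m
  R_B = wL/2 = 16·6/2 = 48 kN
  M_B = -wL²/12 = -16·6²/12 = -48 kN·m
Load 2 — point force P=13 kN at a=18/5 m (b=L-a=12/5):
  R_A = Pb²(3a+b)/L³ = 13·(12/5)²·(3·(18/5)+(12/5))/6³ = 572/125 kN
  M_A = Pab²/L² = 13·(18/5)·(12/5)²/6² = 936/125 kN·m
  R_B = Pa²(a+3b)/L³ = 13·(18/5)²·((18/5)+3·(12/5))/6³ = 1053/125 kN
  M_B = -Pa²b/L² = -13·(18/5)²·(12/5)/6² = -1404/125 kN·m
Load 3 — point force P=8 kN at a=9/2 m (b=L-a=3/2):
  R_A = Pb²(3a+b)/L³ = 8·(3/2)²·(3·(9/2)+(3/2))/6³ = 5/4 kN
  M_A = Pab²/L² = 8·(9/2)·(3/2)²/6² = 9/4 kN·m
  R_B = Pa²(a+3b)/L³ = 8·(9/2)²·((9/2)+3·(3/2))/6³ = 27/4 kN
  M_B = -Pa²b/L² = -8·(9/2)²·(3/2)/6² = -27/4 kN·m
Load 4 — applied couple M₀=17 kN·m at a=3/2 m (b=L-a=9/2):
  R_A = 6M₀ab/L³ = 6·17·(3/2)·(9/2)/6³ = 51/16 kN
  M_A = M₀b(2a-b)/L² = 17·(9/2)·(2·(3/2)-(9/2))/6² = -51/16 kN·m
  R_B = -6M₀ab/L³ = -6·17·(3/2)·(9/2)/6³ = -51/16 kN
  M_B = M₀a(2b-a)/L² = 17·(3/2)·(2·(9/2)-(3/2))/6² = 85/16 kN·m
Superposition: R_A = 114027/2000 kN, M_A = 109101/2000 kN·m, R_B = 119973/2000 kN, M_B = -121339/2000 kN·m

R_A = 114027/2000 kN, M_A = 109101/2000 kN·m, R_B = 119973/2000 kN, M_B = -121339/2000 kN·m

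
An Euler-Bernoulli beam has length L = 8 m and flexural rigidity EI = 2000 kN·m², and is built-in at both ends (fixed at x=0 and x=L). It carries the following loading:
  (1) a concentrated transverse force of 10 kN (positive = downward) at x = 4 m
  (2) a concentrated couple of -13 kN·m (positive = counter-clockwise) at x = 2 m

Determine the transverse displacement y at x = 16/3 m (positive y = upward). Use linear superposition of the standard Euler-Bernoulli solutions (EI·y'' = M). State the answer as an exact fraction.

y(16/3) = -1151/81000 m

Load 1 — point force P=10 kN at a=4 m (b=L-a=4):
  y_1 = -Pa²(L-x)²(3bL-(3b+a)(L-x))/(6L³EI)  [x>a] = -10·4²·(8-(16/3))²·(3·4·8-(3·4+4)·(8-(16/3)))/(6·8³·2000) = -4/405 m
Load 2 — applied couple M₀=-13 kN·m at a=2 m (b=L-a=6):
  y_2 = (R_Ax³/6 - M_Ax²/2 - M₀(x-a)²/2)/EI  [x>a] with R_A=-117/64, M_A=39/16 = ((-117/64)·(16/3)³/6 - (39/16)·(16/3)²/2 - (-13)·((16/3)-2)²/2)/2000 = -13/3000 m
Superposition: y = Σ y_i = -1151/81000 m ≈ -0.014210 m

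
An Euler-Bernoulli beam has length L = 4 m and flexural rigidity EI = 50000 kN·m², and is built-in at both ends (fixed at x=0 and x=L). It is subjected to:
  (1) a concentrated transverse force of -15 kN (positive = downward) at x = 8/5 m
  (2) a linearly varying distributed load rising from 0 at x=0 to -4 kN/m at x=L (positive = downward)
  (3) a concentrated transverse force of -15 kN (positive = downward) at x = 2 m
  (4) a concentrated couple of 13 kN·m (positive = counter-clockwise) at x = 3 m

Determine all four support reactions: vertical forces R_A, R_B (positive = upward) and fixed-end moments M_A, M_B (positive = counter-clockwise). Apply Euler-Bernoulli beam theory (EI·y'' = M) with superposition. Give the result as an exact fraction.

Load 1 — point force P=-15 kN at a=8/5 m (b=L-a=12/5):
  R_A = Pb²(3a+b)/L³ = (-15)·(12/5)²·(3·(8/5)+(12/5))/4³ = -243/25 kN
  M_A = Pab²/L² = (-15)·(8/5)·(12/5)²/4² = -216/25 kN·m
  R_B = Pa²(a+3b)/L³ = (-15)·(8/5)²·((8/5)+3·(12/5))/4³ = -132/25 kN
  M_B = -Pa²b/L² = -(-15)·(8/5)²·(12/5)/4² = 144/25 kN·m
Load 2 — triangular load w₀=-4 kN/m (0→w₀ over full span):
  R_A = 3w₀L/20 = 3·(-4)·4/20 = -12/5 kN
  M_A = w₀L²/30 = (-4)·4²/30 = -32/15 kN·m
  R_B = 7w₀L/20 = 7·(-4)·4/20 = -28/5 kN
  M_B = -w₀L²/20 = -(-4)·4²/20 = 16/5 kN·m
Load 3 — point force P=-15 kN at a=2 m (b=L-a=2):
  R_A = Pb²(3a+b)/L³ = (-15)·2²·(3·2+2)/4³ = -15/2 kN
  M_A = Pab²/L² = (-15)·2·2²/4² = -15/2 kN·m
  R_B = Pa²(a+3b)/L³ = (-15)·2²·(2+3·2)/4³ = -15/2 kN
  M_B = -Pa²b/L² = -(-15)·2²·2/4² = 15/2 kN·m
Load 4 — applied couple M₀=13 kN·m at a=3 m (b=L-a=1):
  R_A = 6M₀ab/L³ = 6·13·3·1/4³ = 117/32 kN
  M_A = M₀b(2a-b)/L² = 13·1·(2·3-1)/4² = 65/16 kN·m
  R_B = -6M₀ab/L³ = -6·13·3·1/4³ = -117/32 kN
  M_B = M₀a(2b-a)/L² = 13·3·(2·1-3)/4² = -39/16 kN·m
Superposition: R_A = -12771/800 kN, M_A = -17053/1200 kN·m, R_B = -17629/800 kN, M_B = 5609/400 kN·m

R_A = -12771/800 kN, M_A = -17053/1200 kN·m, R_B = -17629/800 kN, M_B = 5609/400 kN·m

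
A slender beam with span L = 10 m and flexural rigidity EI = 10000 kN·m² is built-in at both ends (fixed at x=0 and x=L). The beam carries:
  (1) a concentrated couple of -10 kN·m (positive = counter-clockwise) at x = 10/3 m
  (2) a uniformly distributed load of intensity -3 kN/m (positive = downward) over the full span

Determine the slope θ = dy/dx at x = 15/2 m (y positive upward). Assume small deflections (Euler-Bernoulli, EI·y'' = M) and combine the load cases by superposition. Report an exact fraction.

Load 1 — applied couple M₀=-10 kN·m at a=10/3 m (b=L-a=20/3):
  θ_1 = (R_Ax²/2 - M_Ax - M₀(x-a))/EI  [x>a] with R_A=-4/3, M_A=0 = ((-4/3)·(15/2)²/2 - 0·(15/2) - (-10)·((15/2)-(10/3)))/10000 = 1/2400 rad
Load 2 — uniform load w=-3 kN/m over full span:
  θ_2 = -wx(L-x)(L-2x)/(12EI) = -(-3)·(15/2)·(10-(15/2))·(10-2·(15/2))/(12·10000) = -3/1280 rad
Superposition: θ = Σ θ_i = -37/19200 rad ≈ -0.001927 rad

θ(15/2) = -37/19200 rad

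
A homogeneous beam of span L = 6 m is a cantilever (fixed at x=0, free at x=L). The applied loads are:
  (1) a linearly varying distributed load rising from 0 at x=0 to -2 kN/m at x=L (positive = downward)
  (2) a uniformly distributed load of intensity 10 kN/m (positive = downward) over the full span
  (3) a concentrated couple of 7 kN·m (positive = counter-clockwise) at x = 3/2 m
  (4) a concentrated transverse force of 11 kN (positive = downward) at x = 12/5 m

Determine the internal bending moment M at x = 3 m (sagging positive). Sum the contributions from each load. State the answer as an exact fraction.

M(3) = -75/2 kN·m

Load 1 — triangular load w₀=-2 kN/m (0→w₀ over full span):
  M_1 = w₀Lx/2 - w₀L²/3 - w₀x³/(6L) = (-2)·6·3/2 - (-2)·6²/3 - (-2)·3³/(6·6) = 15/2 kN·m
Load 2 — uniform load w=10 kN/m over full span:
  M_2 = -w(L-x)²/2 = -10·(6-3)²/2 = -45 kN·m
Load 3 — applied couple M₀=7 kN·m at a=3/2 m (b=L-a=9/2):
  M_3 = 0  [x>a] = 0 kN·m
Load 4 — point force P=11 kN at a=12/5 m (b=L-a=18/5):
  M_4 = 0  [x>a] = 0 kN·m
Superposition: M = Σ M_i = -75/2 kN·m ≈ -37.500000 kN·m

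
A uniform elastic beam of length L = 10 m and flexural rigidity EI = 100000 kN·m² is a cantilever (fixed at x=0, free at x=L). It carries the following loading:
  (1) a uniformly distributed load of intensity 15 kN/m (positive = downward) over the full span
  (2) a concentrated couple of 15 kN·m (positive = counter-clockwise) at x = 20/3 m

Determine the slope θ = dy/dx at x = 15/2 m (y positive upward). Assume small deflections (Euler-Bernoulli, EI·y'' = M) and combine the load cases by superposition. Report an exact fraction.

Load 1 — uniform load w=15 kN/m over full span:
  θ_1 = -wx(x²-3Lx+3L²)/(6EI) = -15·(15/2)·((15/2)²-3·10·(15/2)+3·10²)/(6·100000) = -63/2560 rad
Load 2 — applied couple M₀=15 kN·m at a=20/3 m (b=L-a=10/3):
  θ_2 = M₀a/EI  [x>a] = 15·(20/3)/100000 = 1/1000 rad
Superposition: θ = Σ θ_i = -1511/64000 rad ≈ -0.023609 rad

θ(15/2) = -1511/64000 rad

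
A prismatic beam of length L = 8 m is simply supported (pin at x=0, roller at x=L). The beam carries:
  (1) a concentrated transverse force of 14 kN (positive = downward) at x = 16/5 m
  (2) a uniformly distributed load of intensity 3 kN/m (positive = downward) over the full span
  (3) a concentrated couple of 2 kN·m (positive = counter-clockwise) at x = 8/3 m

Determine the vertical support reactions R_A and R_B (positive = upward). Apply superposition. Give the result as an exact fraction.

Load 1 — point force P=14 kN at a=16/5 m (b=L-a=24/5):
  R_A = Pb/L = 14·(24/5)/8 = 42/5 kN
  R_B = Pa/L = 14·(16/5)/8 = 28/5 kN
Load 2 — uniform load w=3 kN/m over full span:
  R_A = wL/2 = 3·8/2 = 12 kN
  R_B = wL/2 = 3·8/2 = 12 kN
Load 3 — applied couple M₀=2 kN·m at a=8/3 m (b=L-a=16/3):
  R_A = M₀/L = 2/8 = 1/4 kN
  R_B = -M₀/L = -2/8 = -1/4 kN
Superposition: R_A = 413/20 kN, R_B = 347/20 kN

R_A = 413/20 kN, R_B = 347/20 kN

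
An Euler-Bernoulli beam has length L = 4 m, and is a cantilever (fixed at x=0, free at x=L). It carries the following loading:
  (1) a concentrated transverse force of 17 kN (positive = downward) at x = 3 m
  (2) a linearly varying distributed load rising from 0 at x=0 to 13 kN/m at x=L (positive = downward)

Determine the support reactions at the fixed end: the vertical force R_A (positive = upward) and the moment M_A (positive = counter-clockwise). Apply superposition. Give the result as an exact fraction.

Load 1 — point force P=17 kN at a=3 m (b=L-a=1):
  R_A = P = 17 kN
  M_A = Pa = 17·3 = 51 kN·m
Load 2 — triangular load w₀=13 kN/m (0→w₀ over full span):
  R_A = w₀L/2 = 13·4/2 = 26 kN
  M_A = w₀L²/3 = 13·4²/3 = 208/3 kN·m
Superposition: R_A = 43 kN, M_A = 361/3 kN·m

R_A = 43 kN, M_A = 361/3 kN·m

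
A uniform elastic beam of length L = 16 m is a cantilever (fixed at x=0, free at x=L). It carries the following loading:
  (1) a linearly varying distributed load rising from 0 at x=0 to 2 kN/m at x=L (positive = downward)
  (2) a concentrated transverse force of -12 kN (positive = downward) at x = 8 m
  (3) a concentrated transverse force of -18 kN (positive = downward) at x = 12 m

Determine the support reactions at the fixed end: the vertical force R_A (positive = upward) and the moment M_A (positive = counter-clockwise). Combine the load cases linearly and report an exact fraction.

R_A = -14 kN, M_A = -424/3 kN·m

Load 1 — triangular load w₀=2 kN/m (0→w₀ over full span):
  R_A = w₀L/2 = 2·16/2 = 16 kN
  M_A = w₀L²/3 = 2·16²/3 = 512/3 kN·m
Load 2 — point force P=-12 kN at a=8 m (b=L-a=8):
  R_A = P = (-12) = -12 kN
  M_A = Pa = (-12)·8 = -96 kN·m
Load 3 — point force P=-18 kN at a=12 m (b=L-a=4):
  R_A = P = (-18) = -18 kN
  M_A = Pa = (-18)·12 = -216 kN·m
Superposition: R_A = -14 kN, M_A = -424/3 kN·m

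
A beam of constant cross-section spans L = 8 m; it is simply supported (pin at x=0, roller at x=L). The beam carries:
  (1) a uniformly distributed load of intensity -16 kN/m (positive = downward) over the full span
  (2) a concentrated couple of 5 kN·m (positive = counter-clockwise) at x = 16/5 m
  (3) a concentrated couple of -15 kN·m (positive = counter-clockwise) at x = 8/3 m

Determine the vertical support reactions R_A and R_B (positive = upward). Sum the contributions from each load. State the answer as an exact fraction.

Load 1 — uniform load w=-16 kN/m over full span:
  R_A = wL/2 = (-16)·8/2 = -64 kN
  R_B = wL/2 = (-16)·8/2 = -64 kN
Load 2 — applied couple M₀=5 kN·m at a=16/5 m (b=L-a=24/5):
  R_A = M₀/L = 5/8 kN
  R_B = -M₀/L = -5/8 kN
Load 3 — applied couple M₀=-15 kN·m at a=8/3 m (b=L-a=16/3):
  R_A = M₀/L = (-15)/8 = -15/8 kN
  R_B = -M₀/L = -(-15)/8 = 15/8 kN
Superposition: R_A = -261/4 kN, R_B = -251/4 kN

R_A = -261/4 kN, R_B = -251/4 kN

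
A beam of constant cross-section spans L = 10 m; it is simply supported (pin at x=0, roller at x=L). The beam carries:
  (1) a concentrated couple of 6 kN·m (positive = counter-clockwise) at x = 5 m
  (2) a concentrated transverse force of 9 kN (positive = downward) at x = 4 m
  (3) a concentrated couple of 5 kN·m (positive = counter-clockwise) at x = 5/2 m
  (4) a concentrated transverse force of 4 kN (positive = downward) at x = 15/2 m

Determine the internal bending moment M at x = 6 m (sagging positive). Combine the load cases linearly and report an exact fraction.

Load 1 — applied couple M₀=6 kN·m at a=5 m (b=L-a=5):
  M_1 = M₀x/L - M₀  [x>a] = 6·6/10 - 6 = -12/5 kN·m
Load 2 — point force P=9 kN at a=4 m (b=L-a=6):
  M_2 = Pa(L-x)/L  [x>a] = 9·4·(10-6)/10 = 72/5 kN·m
Load 3 — applied couple M₀=5 kN·m at a=5/2 m (b=L-a=15/2):
  M_3 = M₀x/L - M₀  [x>a] = 5·6/10 - 5 = -2 kN·m
Load 4 — point force P=4 kN at a=15/2 m (b=L-a=5/2):
  M_4 = Pbx/L  [x≤a] = 4·(5/2)·6/10 = 6 kN·m
Superposition: M = Σ M_i = 16 kN·m ≈ 16.000000 kN·m

M(6) = 16 kN·m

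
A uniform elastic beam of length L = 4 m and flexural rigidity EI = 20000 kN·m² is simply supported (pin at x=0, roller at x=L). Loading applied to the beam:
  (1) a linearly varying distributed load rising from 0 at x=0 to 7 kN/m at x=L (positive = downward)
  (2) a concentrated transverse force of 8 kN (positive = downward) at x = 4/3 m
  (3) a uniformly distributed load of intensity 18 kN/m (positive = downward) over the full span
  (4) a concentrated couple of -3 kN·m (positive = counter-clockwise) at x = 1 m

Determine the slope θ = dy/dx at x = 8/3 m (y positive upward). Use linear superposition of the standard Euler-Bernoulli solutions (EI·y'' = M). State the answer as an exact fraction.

θ(8/3) = 313123/194400000 rad

Load 1 — triangular load w₀=7 kN/m (0→w₀ over full span):
  θ_1 = -w₀(7L⁴-30L²x²+15x⁴)/(360LEI) = -7·(7·4⁴-30·4²·(8/3)²+15·(8/3)⁴)/(360·4·20000) = 637/3037500 rad
Load 2 — point force P=8 kN at a=4/3 m (b=L-a=8/3):
  θ_2 = -Pa(2L²-6Lx+3x²+a²)/(6LEI)  [x>a] = -8·(4/3)·(2·4²-6·4·(8/3)+3·(8/3)²+(4/3)²)/(6·4·20000) = 2/10125 rad
Load 3 — uniform load w=18 kN/m over full span:
  θ_3 = -w(L³-6Lx²+4x³)/(24EI) = -18·(4³-6·4·(8/3)²+4·(8/3)³)/(24·20000) = 13/11250 rad
Load 4 — applied couple M₀=-3 kN·m at a=1 m (b=L-a=3):
  θ_4 = (M₀x²/(2L)-M₀(x-a)+C₁)/EI  [x>a] with C₁=M₀(3b²-L²)/(6L)=-11/8 = ((-3)·(8/3)²/(2·4)-(-3)·((8/3)-1)+(-11/8))/20000 = 23/480000 rad
Superposition: θ = Σ θ_i = 313123/194400000 rad ≈ 0.001611 rad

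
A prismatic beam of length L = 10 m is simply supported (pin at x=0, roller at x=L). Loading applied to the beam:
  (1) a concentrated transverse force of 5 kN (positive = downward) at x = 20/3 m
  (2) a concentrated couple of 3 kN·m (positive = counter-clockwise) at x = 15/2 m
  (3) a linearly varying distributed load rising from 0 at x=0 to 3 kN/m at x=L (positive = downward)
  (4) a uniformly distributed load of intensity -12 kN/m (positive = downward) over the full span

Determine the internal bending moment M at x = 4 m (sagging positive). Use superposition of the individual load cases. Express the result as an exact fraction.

Load 1 — point force P=5 kN at a=20/3 m (b=L-a=10/3):
  M_1 = Pbx/L  [x≤a] = 5·(10/3)·4/10 = 20/3 kN·m
Load 2 — applied couple M₀=3 kN·m at a=15/2 m (b=L-a=5/2):
  M_2 = M₀x/L  [x≤a] = 3·4/10 = 6/5 kN·m
Load 3 — triangular load w₀=3 kN/m (0→w₀ over full span):
  M_3 = w₀Lx/6 - w₀x³/(6L) = 3·10·4/6 - 3·4³/(6·10) = 84/5 kN·m
Load 4 — uniform load w=-12 kN/m over full span:
  M_4 = wx(L-x)/2 = (-12)·4·(10-4)/2 = -144 kN·m
Superposition: M = Σ M_i = -358/3 kN·m ≈ -119.333333 kN·m

M(4) = -358/3 kN·m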